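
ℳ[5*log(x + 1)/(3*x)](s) -5*pi*csc(pi*s)/(3*s - 3)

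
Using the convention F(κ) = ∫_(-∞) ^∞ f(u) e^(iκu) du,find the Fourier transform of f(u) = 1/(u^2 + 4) pi*exp(-2*Abs(κ) ) /2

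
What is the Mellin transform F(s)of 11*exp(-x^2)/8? 11*gamma(s/2)/16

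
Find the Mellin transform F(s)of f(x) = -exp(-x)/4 -gamma(s)/4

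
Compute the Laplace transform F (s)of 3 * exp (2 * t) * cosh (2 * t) 3 * (s - 2)/ (s * (s - 4))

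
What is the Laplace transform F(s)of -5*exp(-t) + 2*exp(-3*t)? 2/(s + 3) - 5/(s + 1)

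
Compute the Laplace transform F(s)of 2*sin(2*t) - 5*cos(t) 4/(s^2 + 4) - 5*s/(s^2 + 1)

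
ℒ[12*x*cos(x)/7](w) 12*(w^2 - 1)/(7*(w^2+1)^2)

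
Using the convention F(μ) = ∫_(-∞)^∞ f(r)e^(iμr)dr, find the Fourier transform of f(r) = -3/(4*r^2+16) -3*pi*exp(-2*Abs(μ))/8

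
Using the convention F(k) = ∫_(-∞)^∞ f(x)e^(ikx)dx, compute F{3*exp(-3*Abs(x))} 18/(k^2 + 9)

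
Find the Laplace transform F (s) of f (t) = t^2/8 1/ (4 * s^3) 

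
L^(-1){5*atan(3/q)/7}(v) 5*sin(3*v)/(7*v)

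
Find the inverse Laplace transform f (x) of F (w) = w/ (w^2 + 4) cos (2 * x) 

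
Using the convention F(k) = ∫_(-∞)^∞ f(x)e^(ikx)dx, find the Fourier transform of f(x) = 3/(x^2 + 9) pi*exp(-3*Abs(k))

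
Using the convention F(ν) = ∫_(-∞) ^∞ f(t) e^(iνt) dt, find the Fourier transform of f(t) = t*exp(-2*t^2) sqrt(2)*I*sqrt(pi)*ν*exp(-ν^2/8) /8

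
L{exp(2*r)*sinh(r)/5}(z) 1/(5*((z - 2)^2-1))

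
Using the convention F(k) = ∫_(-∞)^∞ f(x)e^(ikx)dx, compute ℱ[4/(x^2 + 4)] 2 * pi * exp(-2 * Abs(k))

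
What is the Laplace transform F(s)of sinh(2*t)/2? 1/(s^2 - 4)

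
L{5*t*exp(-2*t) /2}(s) 5/(2*(s + 2) ^2) 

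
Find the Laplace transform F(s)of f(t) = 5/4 5/(4*s)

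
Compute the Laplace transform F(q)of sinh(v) 1/(q^2 - 1)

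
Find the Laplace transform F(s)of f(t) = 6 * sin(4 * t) 24/(s^2 + 16)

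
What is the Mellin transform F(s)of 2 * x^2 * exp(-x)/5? 2 * gamma(s + 2)/5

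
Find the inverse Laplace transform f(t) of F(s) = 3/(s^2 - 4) 3*sinh(2*t) /2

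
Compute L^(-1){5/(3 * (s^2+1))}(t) 5 * sin(t)/3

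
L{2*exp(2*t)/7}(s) 2/(7*(s - 2))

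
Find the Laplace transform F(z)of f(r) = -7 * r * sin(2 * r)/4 -7 * z/(z^2 + 4)^2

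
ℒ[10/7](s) 10/ (7*s)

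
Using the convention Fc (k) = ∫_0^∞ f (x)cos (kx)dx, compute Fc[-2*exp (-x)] -2/ (k^2 + 1)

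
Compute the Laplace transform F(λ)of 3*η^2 6/λ^3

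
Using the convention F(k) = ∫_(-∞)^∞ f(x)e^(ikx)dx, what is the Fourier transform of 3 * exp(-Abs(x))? 6/(k^2 + 1)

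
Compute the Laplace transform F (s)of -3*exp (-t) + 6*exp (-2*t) 6/ (s + 2)-3/ (s + 1)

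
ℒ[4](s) 4/s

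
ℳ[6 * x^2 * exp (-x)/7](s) 6 * gamma (s + 2)/7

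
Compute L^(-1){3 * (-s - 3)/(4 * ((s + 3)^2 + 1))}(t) -3 * exp(-3 * t) * cos(t)/4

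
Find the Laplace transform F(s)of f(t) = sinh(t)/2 1/(2*(s^2 - 1))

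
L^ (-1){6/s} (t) 6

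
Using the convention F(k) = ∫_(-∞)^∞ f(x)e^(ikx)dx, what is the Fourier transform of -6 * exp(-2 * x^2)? -3 * sqrt(2) * sqrt(pi) * exp(-k^2/8)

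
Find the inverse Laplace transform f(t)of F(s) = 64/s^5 8*t^4/3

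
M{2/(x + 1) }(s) 2*pi*csc(pi*s) 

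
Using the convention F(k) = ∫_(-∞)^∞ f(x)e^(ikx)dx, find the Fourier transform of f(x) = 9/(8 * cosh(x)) 9 * pi/(8 * cosh(pi * k/2))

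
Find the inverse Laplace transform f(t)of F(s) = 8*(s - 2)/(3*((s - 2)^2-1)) 8*exp(2*t)*cosh(t)/3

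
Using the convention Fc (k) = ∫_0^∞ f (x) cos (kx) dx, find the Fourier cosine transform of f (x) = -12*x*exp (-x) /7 12*(k^2 - 1) / (7*(k^2 + 1) ^2) 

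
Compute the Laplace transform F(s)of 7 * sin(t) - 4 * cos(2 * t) 7/(s^2 + 1) - 4 * s/(s^2 + 4)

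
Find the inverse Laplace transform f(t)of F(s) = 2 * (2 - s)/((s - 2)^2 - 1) -2 * exp(2 * t) * cosh(t)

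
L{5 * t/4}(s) 5/(4 * s^2)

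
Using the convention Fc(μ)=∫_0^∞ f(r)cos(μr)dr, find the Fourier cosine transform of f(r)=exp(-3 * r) 3/(μ^2 + 9)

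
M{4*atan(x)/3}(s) -2*pi*sec(pi*s/2)/(3*s)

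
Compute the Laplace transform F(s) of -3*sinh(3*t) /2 -9/(2*s^2 - 18) 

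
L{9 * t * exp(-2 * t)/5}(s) 9/(5 * (s + 2)^2)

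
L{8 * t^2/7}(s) 16/(7 * s^3)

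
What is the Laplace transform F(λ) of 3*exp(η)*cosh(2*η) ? 3*(λ - 1) /((λ - 1) ^2 - 4) 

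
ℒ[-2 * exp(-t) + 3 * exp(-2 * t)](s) 3/(s + 2)-2/(s + 1)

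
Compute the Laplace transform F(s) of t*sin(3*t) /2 3*s/(s^2 + 9) ^2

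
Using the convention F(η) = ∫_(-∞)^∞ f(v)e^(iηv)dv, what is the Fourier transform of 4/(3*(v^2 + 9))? 4*pi*exp(-3*Abs(η))/9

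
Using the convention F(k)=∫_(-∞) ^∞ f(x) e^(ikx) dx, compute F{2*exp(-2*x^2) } sqrt(2)*sqrt(pi)*exp(-k^2/8) 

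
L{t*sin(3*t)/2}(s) 3*s/(s^2 + 9)^2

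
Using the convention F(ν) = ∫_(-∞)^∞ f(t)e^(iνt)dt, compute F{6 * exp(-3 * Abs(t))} 36/(ν^2 + 9)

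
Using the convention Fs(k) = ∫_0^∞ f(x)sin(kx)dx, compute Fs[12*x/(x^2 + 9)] 6*pi*exp(-3*k)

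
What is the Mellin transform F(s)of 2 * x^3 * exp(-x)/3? 2 * gamma(s + 3)/3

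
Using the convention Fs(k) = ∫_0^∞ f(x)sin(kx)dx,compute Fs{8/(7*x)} 4*pi/7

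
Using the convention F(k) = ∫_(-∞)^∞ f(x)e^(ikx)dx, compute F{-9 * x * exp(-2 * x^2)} -9 * sqrt(2) * I * sqrt(pi) * k * exp(-k^2/8)/8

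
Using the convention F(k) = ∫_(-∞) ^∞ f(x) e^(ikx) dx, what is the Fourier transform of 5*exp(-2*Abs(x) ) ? 20/(k^2 + 4) 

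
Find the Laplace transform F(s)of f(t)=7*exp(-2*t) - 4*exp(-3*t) 7/(s+2) - 4/(s+3)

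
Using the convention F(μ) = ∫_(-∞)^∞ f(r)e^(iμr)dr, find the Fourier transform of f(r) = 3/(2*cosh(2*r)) 3*pi/(4*cosh(pi*μ/4))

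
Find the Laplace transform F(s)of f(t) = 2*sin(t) 2/(s^2 + 1)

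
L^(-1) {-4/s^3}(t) -2 * t^2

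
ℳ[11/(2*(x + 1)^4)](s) 11*gamma(s)*gamma(4 - s)/12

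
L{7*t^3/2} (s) 21/s^4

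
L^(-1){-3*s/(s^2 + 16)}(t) -3*cos(4*t)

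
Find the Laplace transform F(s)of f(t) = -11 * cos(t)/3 -11 * s/(3 * s^2 + 3)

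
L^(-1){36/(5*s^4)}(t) 6*t^3/5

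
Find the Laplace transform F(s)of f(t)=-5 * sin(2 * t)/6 -5/(3 * s^2 + 12)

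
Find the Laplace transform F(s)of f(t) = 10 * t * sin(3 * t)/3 20 * s/(s^2 + 9)^2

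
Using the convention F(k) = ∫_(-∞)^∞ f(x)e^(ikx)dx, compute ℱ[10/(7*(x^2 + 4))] 5*pi*exp(-2*Abs(k))/7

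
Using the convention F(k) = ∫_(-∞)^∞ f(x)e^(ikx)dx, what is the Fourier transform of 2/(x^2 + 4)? pi * exp(-2 * Abs(k))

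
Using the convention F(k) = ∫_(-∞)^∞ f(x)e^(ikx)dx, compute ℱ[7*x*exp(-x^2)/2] 7*I*sqrt(pi)*k*exp(-k^2/4)/4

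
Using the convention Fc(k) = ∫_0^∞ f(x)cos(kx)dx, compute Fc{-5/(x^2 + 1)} -5*pi*exp(-k)/2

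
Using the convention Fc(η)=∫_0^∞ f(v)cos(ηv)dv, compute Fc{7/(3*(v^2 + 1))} 7*pi*exp(-η)/6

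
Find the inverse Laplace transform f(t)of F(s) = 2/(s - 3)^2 2 * t * exp(3 * t)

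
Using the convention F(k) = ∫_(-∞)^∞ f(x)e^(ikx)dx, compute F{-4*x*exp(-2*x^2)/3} -sqrt(2)*I*sqrt(pi)*k*exp(-k^2/8)/6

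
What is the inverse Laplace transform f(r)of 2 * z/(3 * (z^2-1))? 2 * cosh(r)/3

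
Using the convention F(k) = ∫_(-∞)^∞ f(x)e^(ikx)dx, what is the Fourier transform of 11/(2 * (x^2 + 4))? 11 * pi * exp(-2 * Abs(k))/4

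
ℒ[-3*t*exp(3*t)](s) -3/(s - 3)^2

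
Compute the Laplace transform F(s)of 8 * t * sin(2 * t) 32 * s/(s^2 + 4)^2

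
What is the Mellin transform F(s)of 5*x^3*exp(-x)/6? 5*gamma(s + 3)/6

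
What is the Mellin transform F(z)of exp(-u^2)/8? gamma(z/2)/16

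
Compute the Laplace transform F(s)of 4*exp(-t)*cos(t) 4*(s+1)/((s+1)^2+1)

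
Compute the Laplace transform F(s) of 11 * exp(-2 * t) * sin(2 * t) 22/((s+2) ^2+4) 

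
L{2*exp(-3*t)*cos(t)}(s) 2*(s + 3)/((s + 3)^2 + 1)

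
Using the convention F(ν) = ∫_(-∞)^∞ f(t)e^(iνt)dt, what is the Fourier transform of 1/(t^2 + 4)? pi*exp(-2*Abs(ν))/2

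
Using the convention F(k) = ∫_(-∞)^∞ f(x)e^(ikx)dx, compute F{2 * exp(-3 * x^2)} 2 * sqrt(3) * sqrt(pi) * exp(-k^2/12)/3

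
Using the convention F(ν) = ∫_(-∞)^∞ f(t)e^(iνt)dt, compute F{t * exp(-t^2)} I * sqrt(pi) * ν * exp(-ν^2/4)/2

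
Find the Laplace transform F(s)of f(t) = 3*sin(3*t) 9/(s^2+9)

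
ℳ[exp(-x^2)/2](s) gamma(s/2)/4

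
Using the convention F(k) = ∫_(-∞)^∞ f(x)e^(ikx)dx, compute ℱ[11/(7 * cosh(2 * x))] 11 * pi/(14 * cosh(pi * k/4))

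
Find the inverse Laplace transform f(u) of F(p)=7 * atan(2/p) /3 7 * sin(2 * u) /(3 * u) 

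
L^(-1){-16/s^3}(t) -8*t^2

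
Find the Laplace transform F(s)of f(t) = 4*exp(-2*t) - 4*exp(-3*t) 4/(s + 2) - 4/(s + 3)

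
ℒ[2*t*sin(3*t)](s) 12*s/(s^2 + 9)^2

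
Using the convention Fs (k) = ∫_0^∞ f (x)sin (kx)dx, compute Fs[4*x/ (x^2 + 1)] 2*pi*exp (-k)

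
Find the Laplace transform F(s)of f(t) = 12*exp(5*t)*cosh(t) 12*(s - 5)/((s - 5)^2 - 1)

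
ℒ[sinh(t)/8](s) 1/(8*(s^2 - 1))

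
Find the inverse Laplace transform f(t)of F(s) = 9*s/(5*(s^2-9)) 9*cosh(3*t)/5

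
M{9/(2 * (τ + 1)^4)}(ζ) 3 * gamma(ζ) * gamma(4 - ζ)/4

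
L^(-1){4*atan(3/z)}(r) 4*sin(3*r)/r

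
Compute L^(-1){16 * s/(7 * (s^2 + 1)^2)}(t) 8 * t * sin(t)/7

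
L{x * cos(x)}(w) (w^2 - 1)/(w^2 + 1)^2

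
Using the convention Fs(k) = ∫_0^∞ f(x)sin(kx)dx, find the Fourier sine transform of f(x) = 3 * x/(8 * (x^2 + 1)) 3 * pi * exp(-k)/16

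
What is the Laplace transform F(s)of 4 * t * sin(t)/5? 8 * s/(5 * (s^2 + 1)^2)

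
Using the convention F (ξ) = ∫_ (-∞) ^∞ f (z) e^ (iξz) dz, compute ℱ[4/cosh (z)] 4 * pi/cosh (pi * ξ/2) 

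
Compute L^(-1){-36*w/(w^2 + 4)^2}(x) -9*x*sin(2*x)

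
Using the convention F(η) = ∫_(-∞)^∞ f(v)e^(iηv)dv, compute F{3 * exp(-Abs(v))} 6/(η^2 + 1)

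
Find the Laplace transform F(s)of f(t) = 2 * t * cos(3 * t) 2 * (s^2 - 9)/(s^2+9)^2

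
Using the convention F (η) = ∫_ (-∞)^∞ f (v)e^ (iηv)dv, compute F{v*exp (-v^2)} I*sqrt (pi)*η*exp (-η^2/4)/2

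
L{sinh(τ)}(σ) 1/(σ^2 - 1)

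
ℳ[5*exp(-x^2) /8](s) 5*gamma(s/2) /16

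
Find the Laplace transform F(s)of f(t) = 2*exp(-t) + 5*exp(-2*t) 2/(s + 1) + 5/(s + 2)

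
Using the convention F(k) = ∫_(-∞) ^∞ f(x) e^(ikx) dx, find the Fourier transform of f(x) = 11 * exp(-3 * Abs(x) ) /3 22/(k^2 + 9) 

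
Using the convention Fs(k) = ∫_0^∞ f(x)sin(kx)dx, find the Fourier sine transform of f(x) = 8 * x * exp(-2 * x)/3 32 * k/(3 * (k^2+4)^2)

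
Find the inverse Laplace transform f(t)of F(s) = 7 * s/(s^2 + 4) 7 * cos(2 * t)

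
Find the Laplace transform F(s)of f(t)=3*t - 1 3/s^2 - 1/s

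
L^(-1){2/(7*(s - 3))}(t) 2*exp(3*t)/7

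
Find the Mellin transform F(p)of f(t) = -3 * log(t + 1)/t 3 * pi * csc(pi * p)/(p - 1)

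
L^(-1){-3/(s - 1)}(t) -3*exp(t)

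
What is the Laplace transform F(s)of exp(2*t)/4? 1/(4*(s - 2))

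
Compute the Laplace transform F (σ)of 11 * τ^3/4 33/ (2 * σ^4)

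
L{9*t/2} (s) 9/ (2*s^2)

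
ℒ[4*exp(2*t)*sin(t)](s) 4/((s - 2)^2 + 1)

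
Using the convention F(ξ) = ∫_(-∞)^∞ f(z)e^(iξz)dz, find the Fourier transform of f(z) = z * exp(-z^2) I * sqrt(pi) * ξ * exp(-ξ^2/4)/2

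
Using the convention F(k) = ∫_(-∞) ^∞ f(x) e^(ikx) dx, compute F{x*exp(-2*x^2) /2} sqrt(2)*I*sqrt(pi)*k*exp(-k^2/8) /16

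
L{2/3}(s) 2/(3*s)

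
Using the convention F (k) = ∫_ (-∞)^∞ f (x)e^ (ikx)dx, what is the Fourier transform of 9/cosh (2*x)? 9*pi/ (2*cosh (pi*k/4))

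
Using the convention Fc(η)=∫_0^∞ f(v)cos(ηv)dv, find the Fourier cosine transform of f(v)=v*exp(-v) (1 - η^2)/(η^2 + 1)^2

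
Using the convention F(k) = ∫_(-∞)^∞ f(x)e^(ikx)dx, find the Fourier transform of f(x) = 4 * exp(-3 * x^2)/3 4 * sqrt(3) * sqrt(pi) * exp(-k^2/12)/9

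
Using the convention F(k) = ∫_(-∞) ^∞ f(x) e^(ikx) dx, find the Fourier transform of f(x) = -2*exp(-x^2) -2*sqrt(pi)*exp(-k^2/4) 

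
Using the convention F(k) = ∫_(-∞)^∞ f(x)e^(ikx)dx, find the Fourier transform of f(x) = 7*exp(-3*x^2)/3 7*sqrt(3)*sqrt(pi)*exp(-k^2/12)/9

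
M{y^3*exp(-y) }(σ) gamma(σ + 3) 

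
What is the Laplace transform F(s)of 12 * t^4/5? 288/(5 * s^5)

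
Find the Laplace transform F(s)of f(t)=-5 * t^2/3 -10/(3 * s^3)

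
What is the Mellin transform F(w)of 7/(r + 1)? 7*pi*csc(pi*w)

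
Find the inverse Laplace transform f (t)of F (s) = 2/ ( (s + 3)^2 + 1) 2*exp (-3*t)*sin (t)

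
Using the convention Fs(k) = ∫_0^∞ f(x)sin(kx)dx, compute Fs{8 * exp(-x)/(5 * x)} 8 * atan(k)/5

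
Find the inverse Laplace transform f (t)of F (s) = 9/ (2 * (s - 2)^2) 9 * t * exp (2 * t)/2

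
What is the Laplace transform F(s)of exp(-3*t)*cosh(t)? (s + 3)/((s + 3)^2 - 1)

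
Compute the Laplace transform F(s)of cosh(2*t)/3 s/(3*(s^2 - 4))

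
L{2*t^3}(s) 12/s^4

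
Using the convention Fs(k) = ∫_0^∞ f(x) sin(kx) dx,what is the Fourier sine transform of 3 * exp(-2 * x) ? 3 * k/(k^2 + 4) 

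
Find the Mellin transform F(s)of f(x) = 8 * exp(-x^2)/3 4 * gamma(s/2)/3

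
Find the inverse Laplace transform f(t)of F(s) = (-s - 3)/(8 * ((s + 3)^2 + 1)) -exp(-3 * t) * cos(t)/8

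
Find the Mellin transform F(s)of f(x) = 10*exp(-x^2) 5*gamma(s/2)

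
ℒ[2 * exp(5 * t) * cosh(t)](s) 2 * (s - 5)/((s - 5)^2 - 1)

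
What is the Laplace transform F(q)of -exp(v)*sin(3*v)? -3/((q - 1)^2 + 9)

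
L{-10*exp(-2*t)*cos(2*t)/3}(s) 10*(-s - 2)/(3*((s + 2)^2 + 4))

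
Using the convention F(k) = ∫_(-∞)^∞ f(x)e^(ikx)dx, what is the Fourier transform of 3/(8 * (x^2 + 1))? 3 * pi * exp(-Abs(k))/8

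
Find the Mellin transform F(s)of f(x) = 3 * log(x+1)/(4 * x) -3 * pi * csc(pi * s)/(4 * s - 4)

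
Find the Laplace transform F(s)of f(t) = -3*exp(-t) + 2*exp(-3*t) 2/(s + 3) - 3/(s + 1)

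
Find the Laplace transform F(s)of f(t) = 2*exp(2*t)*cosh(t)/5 2*(s - 2)/(5*((s - 2)^2 - 1))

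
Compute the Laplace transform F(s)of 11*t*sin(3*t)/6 11*s/(s^2 + 9)^2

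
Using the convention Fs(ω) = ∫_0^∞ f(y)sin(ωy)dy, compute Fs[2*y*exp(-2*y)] 8*ω/(ω^2+4)^2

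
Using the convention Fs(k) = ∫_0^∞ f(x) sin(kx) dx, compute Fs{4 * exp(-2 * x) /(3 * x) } 4 * atan(k/2) /3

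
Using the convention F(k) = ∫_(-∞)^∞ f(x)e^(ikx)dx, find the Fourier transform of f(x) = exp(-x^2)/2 sqrt(pi)*exp(-k^2/4)/2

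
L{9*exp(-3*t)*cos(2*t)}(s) 9*(s + 3)/((s + 3)^2 + 4)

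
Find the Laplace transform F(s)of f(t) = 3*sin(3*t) 9/(s^2 + 9)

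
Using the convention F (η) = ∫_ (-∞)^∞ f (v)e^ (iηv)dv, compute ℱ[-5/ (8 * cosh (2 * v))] -5 * pi/ (16 * cosh (pi * η/4))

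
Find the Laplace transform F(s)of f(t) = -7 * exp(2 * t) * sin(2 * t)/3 -14/(3 * (s - 2)^2+12)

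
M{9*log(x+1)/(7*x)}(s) -9*pi*csc(pi*s)/(7*s - 7)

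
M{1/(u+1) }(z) pi * csc(pi * z) 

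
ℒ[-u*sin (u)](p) -2*p/ (p^2+1) ^2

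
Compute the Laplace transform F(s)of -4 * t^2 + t s^(-2) - 8/s^3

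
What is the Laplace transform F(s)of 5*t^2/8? 5/(4*s^3)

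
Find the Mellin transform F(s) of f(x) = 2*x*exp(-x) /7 2*gamma(s + 1) /7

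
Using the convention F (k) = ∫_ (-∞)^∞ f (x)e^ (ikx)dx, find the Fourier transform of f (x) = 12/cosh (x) 12*pi/cosh (pi*k/2)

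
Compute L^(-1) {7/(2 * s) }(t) 7/2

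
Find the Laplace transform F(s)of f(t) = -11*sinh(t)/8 -11/(8*s^2 - 8)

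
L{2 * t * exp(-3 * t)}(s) 2/(s+3)^2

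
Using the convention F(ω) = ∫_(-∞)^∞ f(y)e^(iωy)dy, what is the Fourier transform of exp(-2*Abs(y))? 4/(ω^2 + 4)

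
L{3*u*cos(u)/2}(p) 3*(p^2 - 1)/(2*(p^2 + 1)^2)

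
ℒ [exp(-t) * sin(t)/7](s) 1/(7 * ((s + 1)^2 + 1))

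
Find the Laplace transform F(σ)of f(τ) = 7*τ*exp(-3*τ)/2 7/(2*(σ + 3)^2)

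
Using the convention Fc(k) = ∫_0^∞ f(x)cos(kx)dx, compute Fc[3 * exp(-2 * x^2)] 3 * sqrt(2) * sqrt(pi) * exp(-k^2/8)/4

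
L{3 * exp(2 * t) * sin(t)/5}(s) 3/(5 * ((s - 2)^2 + 1))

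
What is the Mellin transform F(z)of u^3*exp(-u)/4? gamma(z + 3)/4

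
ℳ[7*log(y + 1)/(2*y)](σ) -7*pi*csc(pi*σ)/(2*σ - 2)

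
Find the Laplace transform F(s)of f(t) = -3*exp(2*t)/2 -3/(2*s - 4)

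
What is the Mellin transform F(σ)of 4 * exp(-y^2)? 2 * gamma(σ/2)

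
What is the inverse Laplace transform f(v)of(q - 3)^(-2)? v*exp(3*v)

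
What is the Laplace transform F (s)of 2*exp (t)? 2/ (s - 1)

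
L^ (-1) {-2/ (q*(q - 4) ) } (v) -exp (2*v)*sinh (2*v) 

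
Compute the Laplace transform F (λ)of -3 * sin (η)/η -3 * atan (1/λ)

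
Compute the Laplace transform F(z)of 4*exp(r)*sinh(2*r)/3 8/(3*((z - 1)^2-4))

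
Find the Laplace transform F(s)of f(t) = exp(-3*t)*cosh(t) (s+3)/((s+3)^2 - 1)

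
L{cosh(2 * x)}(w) w/(w^2 - 4)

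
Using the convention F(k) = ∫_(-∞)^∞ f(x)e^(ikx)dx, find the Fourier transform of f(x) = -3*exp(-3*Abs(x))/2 -9/(k^2 + 9)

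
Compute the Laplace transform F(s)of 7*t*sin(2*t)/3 28*s/(3*(s^2+4)^2)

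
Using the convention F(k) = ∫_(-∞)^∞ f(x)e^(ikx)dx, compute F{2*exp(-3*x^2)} 2*sqrt(3)*sqrt(pi)*exp(-k^2/12)/3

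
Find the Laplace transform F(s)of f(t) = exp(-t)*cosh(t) (s+1)/(s*(s+2))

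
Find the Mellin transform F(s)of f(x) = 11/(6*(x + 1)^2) -11*pi*(s - 1)/(6*sin(pi*s))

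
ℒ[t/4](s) 1/(4*s^2)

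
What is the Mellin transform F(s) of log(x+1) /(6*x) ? -pi*csc(pi*s) /(6*s - 6) 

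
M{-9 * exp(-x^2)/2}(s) -9 * gamma(s/2)/4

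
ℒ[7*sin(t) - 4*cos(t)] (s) 7/(s^2 + 1) - 4*s/(s^2 + 1)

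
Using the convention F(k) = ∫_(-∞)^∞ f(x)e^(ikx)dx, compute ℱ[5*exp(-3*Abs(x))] 30/(k^2+9)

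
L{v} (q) q^ (-2)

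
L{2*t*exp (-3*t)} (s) 2/ (s + 3)^2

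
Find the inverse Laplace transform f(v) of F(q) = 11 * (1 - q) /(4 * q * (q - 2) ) -11 * exp(v) * cosh(v) /4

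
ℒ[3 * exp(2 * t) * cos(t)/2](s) 3 * (s - 2)/(2 * ((s - 2)^2+1))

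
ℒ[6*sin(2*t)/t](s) 6*atan(2/s)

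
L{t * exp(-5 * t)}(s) (s+5)^(-2)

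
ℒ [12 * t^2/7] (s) 24/(7 * s^3)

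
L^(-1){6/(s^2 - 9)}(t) 2 * sinh(3 * t)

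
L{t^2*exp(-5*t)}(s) 2/(s + 5)^3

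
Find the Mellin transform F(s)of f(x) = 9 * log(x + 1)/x -9 * pi * csc(pi * s)/(s - 1)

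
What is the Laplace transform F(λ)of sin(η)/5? 1/(5*(λ^2+1))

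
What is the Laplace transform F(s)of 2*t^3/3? 4/s^4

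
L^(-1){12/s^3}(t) 6*t^2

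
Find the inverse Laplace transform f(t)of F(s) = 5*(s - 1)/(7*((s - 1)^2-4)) 5*exp(t)*cosh(2*t)/7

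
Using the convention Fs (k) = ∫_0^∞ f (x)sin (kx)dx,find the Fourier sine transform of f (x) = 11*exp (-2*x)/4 11*k/ (4*(k^2 + 4))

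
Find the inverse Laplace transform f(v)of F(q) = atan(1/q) sin(v)/v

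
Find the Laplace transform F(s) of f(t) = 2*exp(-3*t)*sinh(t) 2/((s + 3) ^2-1) 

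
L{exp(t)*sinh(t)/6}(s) 1/(6*s*(s - 2))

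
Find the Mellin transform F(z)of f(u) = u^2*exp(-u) gamma(z+2)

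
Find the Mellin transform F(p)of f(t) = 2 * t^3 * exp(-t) 2 * gamma(p + 3)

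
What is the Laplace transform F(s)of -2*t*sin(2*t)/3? -8*s/(3*(s^2 + 4)^2)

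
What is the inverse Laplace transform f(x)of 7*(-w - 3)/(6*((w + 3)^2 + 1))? -7*exp(-3*x)*cos(x)/6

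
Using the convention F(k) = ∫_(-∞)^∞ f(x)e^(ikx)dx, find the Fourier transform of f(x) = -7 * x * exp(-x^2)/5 -7 * I * sqrt(pi) * k * exp(-k^2/4)/10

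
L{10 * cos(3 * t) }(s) 10 * s/(s^2+9) 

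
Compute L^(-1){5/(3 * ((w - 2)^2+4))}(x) 5 * exp(2 * x) * sin(2 * x)/6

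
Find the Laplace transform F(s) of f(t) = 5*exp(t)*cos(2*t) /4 5*(s - 1) /(4*((s - 1) ^2 + 4) ) 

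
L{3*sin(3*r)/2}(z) 9/(2*(z^2 + 9))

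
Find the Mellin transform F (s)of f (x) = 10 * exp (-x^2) 5 * gamma (s/2)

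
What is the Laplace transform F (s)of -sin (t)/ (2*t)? -atan (1/s)/2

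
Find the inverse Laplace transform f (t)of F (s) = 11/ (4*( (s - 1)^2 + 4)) 11*exp (t)*sin (2*t)/8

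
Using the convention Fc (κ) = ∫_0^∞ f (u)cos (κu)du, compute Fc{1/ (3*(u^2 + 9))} pi*exp (-3*κ)/18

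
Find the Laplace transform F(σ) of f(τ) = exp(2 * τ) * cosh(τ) (σ - 2) /((σ - 2) ^2 - 1) 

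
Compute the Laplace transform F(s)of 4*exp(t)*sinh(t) 4/(s*(s - 2))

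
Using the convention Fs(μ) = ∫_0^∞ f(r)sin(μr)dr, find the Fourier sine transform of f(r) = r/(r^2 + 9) pi * exp(-3 * μ)/2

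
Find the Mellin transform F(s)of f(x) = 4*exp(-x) 4*gamma(s)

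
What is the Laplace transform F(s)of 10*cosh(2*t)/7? 10*s/(7*(s^2 - 4))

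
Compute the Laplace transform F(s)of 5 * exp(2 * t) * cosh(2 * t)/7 5 * (s - 2)/(7 * s * (s - 4))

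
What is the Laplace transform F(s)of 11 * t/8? 11/(8 * s^2)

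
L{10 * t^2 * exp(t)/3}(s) 20/(3 * (s - 1)^3)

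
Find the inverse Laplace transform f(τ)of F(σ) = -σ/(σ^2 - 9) -cosh(3 * τ)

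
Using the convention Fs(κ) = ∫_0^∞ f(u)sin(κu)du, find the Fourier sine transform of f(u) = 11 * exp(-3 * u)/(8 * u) 11 * atan(κ/3)/8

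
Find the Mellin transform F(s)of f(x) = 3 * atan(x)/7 -3 * pi * sec(pi * s/2)/(14 * s)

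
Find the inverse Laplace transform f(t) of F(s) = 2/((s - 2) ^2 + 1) 2*exp(2*t)*sin(t) 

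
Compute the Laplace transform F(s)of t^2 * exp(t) 2/(s - 1)^3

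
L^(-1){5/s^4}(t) 5 * t^3/6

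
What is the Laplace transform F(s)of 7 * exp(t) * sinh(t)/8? 7/(8 * s * (s - 2))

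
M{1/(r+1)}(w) pi*csc(pi*w)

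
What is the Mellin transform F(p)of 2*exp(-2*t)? 2^(1 - p)*gamma(p)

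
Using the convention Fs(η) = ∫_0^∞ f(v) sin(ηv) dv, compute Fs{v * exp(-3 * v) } 6 * η/(η^2 + 9) ^2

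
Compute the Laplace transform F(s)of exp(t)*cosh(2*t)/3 (s - 1)/(3*((s - 1)^2 - 4))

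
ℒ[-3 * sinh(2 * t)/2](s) -3/(s^2 - 4)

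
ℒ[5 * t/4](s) 5/(4 * s^2)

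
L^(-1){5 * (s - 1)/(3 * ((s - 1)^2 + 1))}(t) 5 * exp(t) * cos(t)/3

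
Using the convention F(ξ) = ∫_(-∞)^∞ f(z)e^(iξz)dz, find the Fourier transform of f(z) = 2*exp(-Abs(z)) 4/(ξ^2 + 1)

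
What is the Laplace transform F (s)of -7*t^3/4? -21/ (2*s^4)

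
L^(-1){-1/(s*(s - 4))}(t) -exp(2*t)*sinh(2*t)/2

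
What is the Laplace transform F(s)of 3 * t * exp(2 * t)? 3/(s - 2)^2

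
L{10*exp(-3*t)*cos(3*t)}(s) 10*(s + 3)/((s + 3)^2 + 9)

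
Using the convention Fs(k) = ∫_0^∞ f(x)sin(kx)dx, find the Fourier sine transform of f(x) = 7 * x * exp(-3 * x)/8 21 * k/(4 * (k^2+9)^2)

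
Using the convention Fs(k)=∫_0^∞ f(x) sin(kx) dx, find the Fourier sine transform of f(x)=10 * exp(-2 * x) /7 10 * k/(7 * (k^2 + 4) ) 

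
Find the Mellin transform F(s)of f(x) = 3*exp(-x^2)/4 3*gamma(s/2)/8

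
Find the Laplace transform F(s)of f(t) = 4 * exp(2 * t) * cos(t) 4 * (s - 2)/((s - 2)^2 + 1)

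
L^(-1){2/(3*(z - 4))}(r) 2*exp(4*r)/3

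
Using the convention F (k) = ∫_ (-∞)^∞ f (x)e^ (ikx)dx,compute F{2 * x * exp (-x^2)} I * sqrt (pi) * k * exp (-k^2/4)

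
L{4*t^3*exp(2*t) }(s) 24/(s - 2) ^4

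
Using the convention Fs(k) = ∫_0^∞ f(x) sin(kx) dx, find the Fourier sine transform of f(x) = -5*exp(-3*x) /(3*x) -5*atan(k/3) /3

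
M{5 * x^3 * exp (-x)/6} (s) 5 * gamma (s+3)/6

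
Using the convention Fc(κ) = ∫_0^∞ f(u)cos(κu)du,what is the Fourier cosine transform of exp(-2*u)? 2/(κ^2 + 4)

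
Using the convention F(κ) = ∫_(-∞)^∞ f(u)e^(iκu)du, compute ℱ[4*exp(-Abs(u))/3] 8/(3*(κ^2 + 1))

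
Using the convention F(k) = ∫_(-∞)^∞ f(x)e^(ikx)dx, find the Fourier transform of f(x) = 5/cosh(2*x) 5*pi/(2*cosh(pi*k/4))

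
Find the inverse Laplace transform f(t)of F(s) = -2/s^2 -2*t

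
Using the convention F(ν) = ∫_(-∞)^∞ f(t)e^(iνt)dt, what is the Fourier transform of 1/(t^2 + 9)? pi*exp(-3*Abs(ν))/3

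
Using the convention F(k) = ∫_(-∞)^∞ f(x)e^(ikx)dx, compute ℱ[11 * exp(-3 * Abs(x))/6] 11/(k^2 + 9)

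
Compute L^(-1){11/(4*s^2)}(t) 11*t/4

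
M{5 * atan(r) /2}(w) -5 * pi * sec(pi * w/2) /(4 * w) 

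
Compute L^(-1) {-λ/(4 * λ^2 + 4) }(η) -cos(η) /4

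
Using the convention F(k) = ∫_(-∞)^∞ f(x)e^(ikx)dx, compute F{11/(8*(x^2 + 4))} 11*pi*exp(-2*Abs(k))/16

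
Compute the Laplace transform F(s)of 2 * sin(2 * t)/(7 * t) 2 * atan(2/s)/7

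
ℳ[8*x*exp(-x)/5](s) 8*gamma(s + 1)/5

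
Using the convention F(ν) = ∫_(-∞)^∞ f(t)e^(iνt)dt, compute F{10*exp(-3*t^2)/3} 10*sqrt(3)*sqrt(pi)*exp(-ν^2/12)/9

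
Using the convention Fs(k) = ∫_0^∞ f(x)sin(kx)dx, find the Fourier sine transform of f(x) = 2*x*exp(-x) 4*k/(k^2 + 1)^2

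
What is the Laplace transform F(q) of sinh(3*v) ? 3/(q^2 - 9) 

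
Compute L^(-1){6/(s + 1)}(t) 6*exp(-t)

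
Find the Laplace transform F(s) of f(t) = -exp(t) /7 -1/(7 * s - 7) 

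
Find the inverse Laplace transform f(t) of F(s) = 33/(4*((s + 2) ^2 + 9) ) 11*exp(-2*t)*sin(3*t) /4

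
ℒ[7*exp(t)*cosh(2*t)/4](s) 7*(s - 1)/(4*((s - 1)^2 - 4))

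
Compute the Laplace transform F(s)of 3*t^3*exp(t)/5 18/(5*(s - 1)^4)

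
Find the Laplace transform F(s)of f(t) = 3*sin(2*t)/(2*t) 3*atan(2/s)/2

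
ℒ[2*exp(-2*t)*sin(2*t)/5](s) 4/(5*((s + 2)^2 + 4))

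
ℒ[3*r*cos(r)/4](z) 3*(z^2 - 1)/(4*(z^2+1)^2)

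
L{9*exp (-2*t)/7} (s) 9/ (7*(s + 2))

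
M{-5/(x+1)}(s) -5 * pi * csc(pi * s)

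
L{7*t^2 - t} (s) 14/s^3-1/s^2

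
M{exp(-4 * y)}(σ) gamma(σ)/4^σ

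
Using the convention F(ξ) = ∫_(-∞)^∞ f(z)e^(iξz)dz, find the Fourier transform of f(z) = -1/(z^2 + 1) -pi*exp(-Abs(ξ))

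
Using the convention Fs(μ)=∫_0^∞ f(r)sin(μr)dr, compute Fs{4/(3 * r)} 2 * pi/3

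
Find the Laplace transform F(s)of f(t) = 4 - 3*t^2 4/s - 6/s^3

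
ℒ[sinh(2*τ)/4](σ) 1/(2*(σ^2 - 4))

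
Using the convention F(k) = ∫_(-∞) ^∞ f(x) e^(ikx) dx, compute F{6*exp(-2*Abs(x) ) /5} 24/(5*(k^2 + 4) ) 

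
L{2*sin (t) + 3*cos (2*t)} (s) 2/ (s^2 + 1) + 3*s/ (s^2 + 4)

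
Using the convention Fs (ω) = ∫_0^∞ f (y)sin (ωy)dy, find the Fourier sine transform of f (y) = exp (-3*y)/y atan (ω/3)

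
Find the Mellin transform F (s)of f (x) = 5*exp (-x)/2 5*gamma (s)/2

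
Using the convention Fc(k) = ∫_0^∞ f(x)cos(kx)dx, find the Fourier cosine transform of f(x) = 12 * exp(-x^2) 6 * sqrt(pi) * exp(-k^2/4)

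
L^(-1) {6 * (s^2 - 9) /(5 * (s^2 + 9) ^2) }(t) 6 * t * cos(3 * t) /5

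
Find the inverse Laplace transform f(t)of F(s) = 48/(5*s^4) 8*t^3/5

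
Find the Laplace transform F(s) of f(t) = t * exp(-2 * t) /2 1/(2 * (s + 2) ^2) 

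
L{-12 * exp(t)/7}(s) -12/(7 * s - 7)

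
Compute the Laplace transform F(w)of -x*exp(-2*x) -1/(w + 2)^2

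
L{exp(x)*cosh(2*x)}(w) (w - 1)/((w - 1)^2-4)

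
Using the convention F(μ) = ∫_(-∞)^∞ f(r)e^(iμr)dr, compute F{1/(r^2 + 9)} pi * exp(-3 * Abs(μ))/3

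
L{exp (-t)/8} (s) 1/ (8*(s + 1))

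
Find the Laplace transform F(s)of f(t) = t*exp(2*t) (s - 2)^(-2)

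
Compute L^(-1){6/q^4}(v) v^3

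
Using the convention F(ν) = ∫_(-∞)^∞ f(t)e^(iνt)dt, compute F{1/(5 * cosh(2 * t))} pi/(10 * cosh(pi * ν/4))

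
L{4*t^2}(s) 8/s^3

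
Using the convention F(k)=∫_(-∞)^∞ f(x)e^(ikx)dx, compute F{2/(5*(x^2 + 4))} pi*exp(-2*Abs(k))/5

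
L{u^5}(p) 120/p^6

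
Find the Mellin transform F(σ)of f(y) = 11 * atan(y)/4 -11 * pi * sec(pi * σ/2)/(8 * σ)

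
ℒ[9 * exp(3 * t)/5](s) 9/(5 * (s - 3))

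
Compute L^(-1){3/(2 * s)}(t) 3/2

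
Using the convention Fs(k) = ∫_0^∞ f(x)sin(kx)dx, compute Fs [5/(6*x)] 5*pi/12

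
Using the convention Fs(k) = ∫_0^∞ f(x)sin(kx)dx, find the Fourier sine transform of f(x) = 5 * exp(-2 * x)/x 5 * atan(k/2)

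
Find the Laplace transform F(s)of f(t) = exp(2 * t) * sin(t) 1/((s - 2)^2 + 1)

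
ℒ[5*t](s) 5/s^2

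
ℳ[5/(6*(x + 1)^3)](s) 5*pi*(s - 2)*(s - 1)/(12*sin(pi*s))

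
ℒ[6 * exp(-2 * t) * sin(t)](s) 6/((s + 2)^2 + 1)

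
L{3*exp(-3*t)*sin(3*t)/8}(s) 9/(8*((s + 3)^2 + 9))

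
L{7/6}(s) 7/(6*s)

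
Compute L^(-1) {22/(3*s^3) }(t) 11*t^2/3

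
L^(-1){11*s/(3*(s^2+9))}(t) 11*cos(3*t)/3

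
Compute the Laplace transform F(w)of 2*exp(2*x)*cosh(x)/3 2*(w - 2)/(3*((w - 2)^2 - 1))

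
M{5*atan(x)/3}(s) -5*pi*sec(pi*s/2)/(6*s)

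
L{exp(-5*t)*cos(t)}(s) (s + 5)/((s + 5)^2 + 1)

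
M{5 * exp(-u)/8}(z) 5 * gamma(z)/8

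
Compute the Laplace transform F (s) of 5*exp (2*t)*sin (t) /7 5/ (7*( (s - 2) ^2 + 1) ) 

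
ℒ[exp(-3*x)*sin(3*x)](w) 3/((w + 3)^2 + 9)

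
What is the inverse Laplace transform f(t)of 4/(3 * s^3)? 2 * t^2/3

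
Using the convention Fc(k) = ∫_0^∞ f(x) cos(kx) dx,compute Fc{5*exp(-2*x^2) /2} 5*sqrt(2)*sqrt(pi)*exp(-k^2/8) /8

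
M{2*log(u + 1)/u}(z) -2*pi*csc(pi*z)/(z - 1)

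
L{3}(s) 3/s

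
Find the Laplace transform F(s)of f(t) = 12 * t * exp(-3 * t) 12/(s + 3)^2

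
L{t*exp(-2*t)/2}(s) 1/(2*(s + 2)^2)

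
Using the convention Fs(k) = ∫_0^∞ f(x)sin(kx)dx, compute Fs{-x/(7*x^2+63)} -pi*exp(-3*k)/14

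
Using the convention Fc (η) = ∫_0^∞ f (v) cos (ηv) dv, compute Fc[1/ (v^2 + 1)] pi * exp (-η) /2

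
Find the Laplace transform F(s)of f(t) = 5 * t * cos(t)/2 5 * (s^2 - 1)/(2 * (s^2 + 1)^2)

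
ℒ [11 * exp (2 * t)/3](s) 11/ (3 * (s - 2))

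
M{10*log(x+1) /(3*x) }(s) -10*pi*csc(pi*s) /(3*s - 3) 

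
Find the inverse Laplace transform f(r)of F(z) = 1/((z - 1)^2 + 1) exp(r)*sin(r)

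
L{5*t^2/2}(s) 5/s^3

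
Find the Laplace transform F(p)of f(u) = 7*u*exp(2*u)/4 7/(4*(p - 2)^2)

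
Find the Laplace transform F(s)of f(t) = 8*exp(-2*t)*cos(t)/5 8*(s + 2)/(5*((s + 2)^2 + 1))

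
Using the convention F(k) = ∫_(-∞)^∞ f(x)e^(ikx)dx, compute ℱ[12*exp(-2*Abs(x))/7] 48/(7*(k^2 + 4))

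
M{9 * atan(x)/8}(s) -9 * pi * sec(pi * s/2)/(16 * s)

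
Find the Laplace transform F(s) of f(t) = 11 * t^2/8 11/(4 * s^3) 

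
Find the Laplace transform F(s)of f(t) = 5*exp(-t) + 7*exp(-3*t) 7/(s + 3) + 5/(s + 1)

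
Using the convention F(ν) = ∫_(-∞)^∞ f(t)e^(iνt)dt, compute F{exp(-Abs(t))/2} 1/(ν^2+1)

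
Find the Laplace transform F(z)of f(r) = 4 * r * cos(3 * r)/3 4 * (z^2 - 9)/(3 * (z^2 + 9)^2)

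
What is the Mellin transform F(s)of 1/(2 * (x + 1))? pi * csc(pi * s)/2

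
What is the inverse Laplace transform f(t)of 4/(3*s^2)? 4*t/3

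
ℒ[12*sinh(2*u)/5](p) 24/(5*(p^2 - 4))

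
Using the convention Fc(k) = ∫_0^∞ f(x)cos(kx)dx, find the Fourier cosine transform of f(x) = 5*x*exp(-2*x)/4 5*(4 - k^2)/(4*(k^2 + 4)^2)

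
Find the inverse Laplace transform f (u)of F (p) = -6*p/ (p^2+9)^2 -u*sin (3*u)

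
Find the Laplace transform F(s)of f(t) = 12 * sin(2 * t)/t 12 * atan(2/s)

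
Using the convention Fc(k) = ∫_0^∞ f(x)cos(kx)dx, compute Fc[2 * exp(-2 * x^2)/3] sqrt(2) * sqrt(pi) * exp(-k^2/8)/6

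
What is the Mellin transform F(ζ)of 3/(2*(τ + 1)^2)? -3*pi*(ζ - 1)/(2*sin(pi*ζ))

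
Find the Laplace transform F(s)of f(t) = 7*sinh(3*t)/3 7/(s^2 - 9)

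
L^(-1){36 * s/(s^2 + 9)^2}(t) 6 * t * sin(3 * t)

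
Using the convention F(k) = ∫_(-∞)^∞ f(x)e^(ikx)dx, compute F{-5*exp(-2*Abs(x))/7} -20/(7*k^2 + 28)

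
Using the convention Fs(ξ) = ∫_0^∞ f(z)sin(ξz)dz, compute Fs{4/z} 2*pi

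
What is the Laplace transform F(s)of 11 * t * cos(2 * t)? 11 * (s^2-4)/(s^2 + 4)^2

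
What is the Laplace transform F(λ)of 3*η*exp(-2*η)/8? 3/(8*(λ+2)^2)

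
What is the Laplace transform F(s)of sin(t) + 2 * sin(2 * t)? 1/(s^2 + 1) + 4/(s^2 + 4)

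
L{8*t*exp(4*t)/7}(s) 8/(7*(s - 4)^2)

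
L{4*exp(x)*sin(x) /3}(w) 4/(3*((w - 1) ^2 + 1) ) 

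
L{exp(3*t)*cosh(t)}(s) (s - 3)/((s - 3)^2-1)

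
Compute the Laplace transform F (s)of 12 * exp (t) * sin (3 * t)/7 36/ (7 * ( (s - 1)^2 + 9))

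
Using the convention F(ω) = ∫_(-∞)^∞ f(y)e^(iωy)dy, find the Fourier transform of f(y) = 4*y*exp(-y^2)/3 2*I*sqrt(pi)*ω*exp(-ω^2/4)/3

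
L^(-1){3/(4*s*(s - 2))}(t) 3*exp(t)*sinh(t)/4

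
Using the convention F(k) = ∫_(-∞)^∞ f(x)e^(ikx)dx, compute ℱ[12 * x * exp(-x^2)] 6 * I * sqrt(pi) * k * exp(-k^2/4)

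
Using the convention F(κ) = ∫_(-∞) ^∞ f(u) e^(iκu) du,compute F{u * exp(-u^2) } I * sqrt(pi) * κ * exp(-κ^2/4) /2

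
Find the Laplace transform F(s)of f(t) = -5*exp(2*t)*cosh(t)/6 5*(2 - s)/(6*((s - 2)^2 - 1))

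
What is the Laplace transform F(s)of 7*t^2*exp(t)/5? 14/(5*(s - 1)^3)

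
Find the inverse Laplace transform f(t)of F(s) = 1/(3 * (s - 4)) exp(4 * t)/3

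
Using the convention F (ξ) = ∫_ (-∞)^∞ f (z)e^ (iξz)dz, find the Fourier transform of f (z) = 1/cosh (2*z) pi/ (2*cosh (pi*ξ/4))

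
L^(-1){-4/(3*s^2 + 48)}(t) -sin(4*t)/3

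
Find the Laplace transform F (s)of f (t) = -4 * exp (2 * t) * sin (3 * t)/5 -12/ (5 * (s - 2)^2+45)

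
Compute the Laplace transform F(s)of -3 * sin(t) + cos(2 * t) s/(s^2 + 4) - 3/(s^2 + 1)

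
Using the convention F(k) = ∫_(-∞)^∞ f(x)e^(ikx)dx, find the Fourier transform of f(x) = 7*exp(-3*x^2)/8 7*sqrt(3)*sqrt(pi)*exp(-k^2/12)/24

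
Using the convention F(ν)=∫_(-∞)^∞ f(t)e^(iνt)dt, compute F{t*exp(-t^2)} I*sqrt(pi)*ν*exp(-ν^2/4)/2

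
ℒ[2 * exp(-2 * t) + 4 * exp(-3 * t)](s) 4/(s + 3) + 2/(s + 2)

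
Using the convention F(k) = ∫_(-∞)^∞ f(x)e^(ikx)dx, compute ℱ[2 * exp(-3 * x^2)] 2 * sqrt(3) * sqrt(pi) * exp(-k^2/12)/3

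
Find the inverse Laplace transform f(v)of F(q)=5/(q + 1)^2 5 * v * exp(-v)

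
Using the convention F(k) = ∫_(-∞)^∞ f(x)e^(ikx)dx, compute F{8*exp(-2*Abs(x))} 32/(k^2 + 4)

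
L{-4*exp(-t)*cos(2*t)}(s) 4*(-s - 1)/((s + 1)^2 + 4)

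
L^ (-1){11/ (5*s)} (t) 11/5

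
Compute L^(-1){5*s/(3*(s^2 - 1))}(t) 5*cosh(t)/3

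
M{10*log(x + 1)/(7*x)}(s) -10*pi*csc(pi*s)/(7*s - 7)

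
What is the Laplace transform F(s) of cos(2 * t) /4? s/(4 * (s^2 + 4) ) 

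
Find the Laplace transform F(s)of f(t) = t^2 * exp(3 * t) 2/(s - 3)^3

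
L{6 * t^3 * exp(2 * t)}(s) 36/(s - 2)^4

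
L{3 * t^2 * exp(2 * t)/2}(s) 3/(s - 2)^3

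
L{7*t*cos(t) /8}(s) 7*(s^2 - 1) /(8*(s^2 + 1) ^2) 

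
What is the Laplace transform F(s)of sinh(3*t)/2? 3/(2*(s^2 - 9))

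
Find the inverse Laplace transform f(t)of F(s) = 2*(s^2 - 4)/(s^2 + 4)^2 2*t*cos(2*t)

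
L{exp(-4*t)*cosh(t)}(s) (s + 4)/((s + 4)^2 - 1)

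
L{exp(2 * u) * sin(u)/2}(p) 1/(2 * ((p - 2)^2 + 1))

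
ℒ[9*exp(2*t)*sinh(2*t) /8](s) 9/(4*s*(s - 4) ) 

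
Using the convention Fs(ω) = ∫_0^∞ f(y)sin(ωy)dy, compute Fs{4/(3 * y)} 2 * pi/3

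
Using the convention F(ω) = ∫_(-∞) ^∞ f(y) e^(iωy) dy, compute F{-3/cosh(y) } -3*pi/cosh(pi*ω/2) 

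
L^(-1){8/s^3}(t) 4 * t^2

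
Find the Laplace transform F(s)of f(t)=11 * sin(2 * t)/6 11/(3 * (s^2 + 4))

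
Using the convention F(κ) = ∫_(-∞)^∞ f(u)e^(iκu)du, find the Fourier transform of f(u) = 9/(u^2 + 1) 9*pi*exp(-Abs(κ))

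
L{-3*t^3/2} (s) -9/s^4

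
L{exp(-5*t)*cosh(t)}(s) (s + 5)/((s + 5)^2 - 1)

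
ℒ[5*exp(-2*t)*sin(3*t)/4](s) 15/(4*((s + 2)^2 + 9))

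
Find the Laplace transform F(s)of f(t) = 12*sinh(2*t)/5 24/(5*(s^2 - 4))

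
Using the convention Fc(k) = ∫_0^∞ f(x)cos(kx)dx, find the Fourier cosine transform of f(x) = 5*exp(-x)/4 5/(4*(k^2 + 1))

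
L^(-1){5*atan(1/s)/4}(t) 5*sin(t)/(4*t)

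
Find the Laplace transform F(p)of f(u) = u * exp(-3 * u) (p+3)^(-2)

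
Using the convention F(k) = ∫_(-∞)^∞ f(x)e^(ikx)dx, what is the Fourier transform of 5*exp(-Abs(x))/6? 5/(3*(k^2 + 1))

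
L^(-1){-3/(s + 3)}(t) -3*exp(-3*t)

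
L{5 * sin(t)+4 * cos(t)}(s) 5/(s^2+1)+4 * s/(s^2+1)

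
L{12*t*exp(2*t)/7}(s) 12/(7*(s - 2)^2)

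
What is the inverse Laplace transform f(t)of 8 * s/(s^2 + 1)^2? 4 * t * sin(t)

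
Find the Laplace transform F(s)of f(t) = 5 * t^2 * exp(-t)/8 5/(4 * (s+1)^3)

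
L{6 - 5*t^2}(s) 6/s - 10/s^3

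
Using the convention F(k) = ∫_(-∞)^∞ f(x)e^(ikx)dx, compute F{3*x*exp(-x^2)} 3*I*sqrt(pi)*k*exp(-k^2/4)/2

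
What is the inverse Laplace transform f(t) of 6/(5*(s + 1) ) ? 6*exp(-t) /5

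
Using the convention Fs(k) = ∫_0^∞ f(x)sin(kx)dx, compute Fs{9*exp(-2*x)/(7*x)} 9*atan(k/2)/7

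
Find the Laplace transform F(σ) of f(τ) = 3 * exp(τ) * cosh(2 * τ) 3 * (σ - 1) /((σ - 1) ^2 - 4) 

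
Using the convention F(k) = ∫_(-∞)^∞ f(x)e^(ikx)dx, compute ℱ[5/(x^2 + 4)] 5*pi*exp(-2*Abs(k))/2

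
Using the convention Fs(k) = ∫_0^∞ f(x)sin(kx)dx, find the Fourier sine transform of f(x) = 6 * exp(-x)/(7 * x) 6 * atan(k)/7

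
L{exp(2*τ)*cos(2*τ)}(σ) (σ - 2)/((σ - 2)^2 + 4)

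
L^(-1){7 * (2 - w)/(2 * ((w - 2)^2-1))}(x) -7 * exp(2 * x) * cosh(x)/2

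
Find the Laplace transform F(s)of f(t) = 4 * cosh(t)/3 4 * s/(3 * (s^2 - 1))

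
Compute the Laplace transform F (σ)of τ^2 2/σ^3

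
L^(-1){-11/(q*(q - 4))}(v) -11*exp(2*v)*sinh(2*v)/2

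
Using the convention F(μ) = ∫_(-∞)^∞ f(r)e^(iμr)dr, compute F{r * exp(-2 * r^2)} sqrt(2) * I * sqrt(pi) * μ * exp(-μ^2/8)/8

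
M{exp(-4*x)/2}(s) gamma(s)/(2*2^(2*s))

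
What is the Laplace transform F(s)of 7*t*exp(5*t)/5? 7/(5*(s - 5)^2)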